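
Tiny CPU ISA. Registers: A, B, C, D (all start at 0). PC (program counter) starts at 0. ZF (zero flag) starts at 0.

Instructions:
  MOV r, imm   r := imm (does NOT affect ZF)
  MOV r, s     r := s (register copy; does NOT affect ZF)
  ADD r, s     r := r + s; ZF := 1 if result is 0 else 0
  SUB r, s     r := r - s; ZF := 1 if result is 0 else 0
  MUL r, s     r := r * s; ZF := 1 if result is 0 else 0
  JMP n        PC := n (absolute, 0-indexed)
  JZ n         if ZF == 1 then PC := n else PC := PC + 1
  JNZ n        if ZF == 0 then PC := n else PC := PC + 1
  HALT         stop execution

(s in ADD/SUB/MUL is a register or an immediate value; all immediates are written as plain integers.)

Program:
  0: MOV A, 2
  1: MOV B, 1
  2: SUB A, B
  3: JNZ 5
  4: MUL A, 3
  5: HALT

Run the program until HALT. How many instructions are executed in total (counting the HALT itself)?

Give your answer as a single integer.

Answer: 5

Derivation:
Step 1: PC=0 exec 'MOV A, 2'. After: A=2 B=0 C=0 D=0 ZF=0 PC=1
Step 2: PC=1 exec 'MOV B, 1'. After: A=2 B=1 C=0 D=0 ZF=0 PC=2
Step 3: PC=2 exec 'SUB A, B'. After: A=1 B=1 C=0 D=0 ZF=0 PC=3
Step 4: PC=3 exec 'JNZ 5'. After: A=1 B=1 C=0 D=0 ZF=0 PC=5
Step 5: PC=5 exec 'HALT'. After: A=1 B=1 C=0 D=0 ZF=0 PC=5 HALTED
Total instructions executed: 5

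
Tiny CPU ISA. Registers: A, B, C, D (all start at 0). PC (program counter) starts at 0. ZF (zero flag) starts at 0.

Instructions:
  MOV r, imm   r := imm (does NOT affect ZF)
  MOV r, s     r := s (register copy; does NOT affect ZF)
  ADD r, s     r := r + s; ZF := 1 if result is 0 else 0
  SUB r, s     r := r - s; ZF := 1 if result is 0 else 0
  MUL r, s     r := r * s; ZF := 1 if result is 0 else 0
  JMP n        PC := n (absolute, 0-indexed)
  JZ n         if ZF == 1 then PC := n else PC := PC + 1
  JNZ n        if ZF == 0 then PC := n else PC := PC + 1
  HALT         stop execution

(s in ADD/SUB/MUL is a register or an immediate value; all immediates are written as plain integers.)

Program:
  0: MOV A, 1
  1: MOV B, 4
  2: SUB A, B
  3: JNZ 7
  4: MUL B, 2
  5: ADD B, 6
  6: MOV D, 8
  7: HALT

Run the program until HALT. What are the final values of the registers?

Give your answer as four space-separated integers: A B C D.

Answer: -3 4 0 0

Derivation:
Step 1: PC=0 exec 'MOV A, 1'. After: A=1 B=0 C=0 D=0 ZF=0 PC=1
Step 2: PC=1 exec 'MOV B, 4'. After: A=1 B=4 C=0 D=0 ZF=0 PC=2
Step 3: PC=2 exec 'SUB A, B'. After: A=-3 B=4 C=0 D=0 ZF=0 PC=3
Step 4: PC=3 exec 'JNZ 7'. After: A=-3 B=4 C=0 D=0 ZF=0 PC=7
Step 5: PC=7 exec 'HALT'. After: A=-3 B=4 C=0 D=0 ZF=0 PC=7 HALTED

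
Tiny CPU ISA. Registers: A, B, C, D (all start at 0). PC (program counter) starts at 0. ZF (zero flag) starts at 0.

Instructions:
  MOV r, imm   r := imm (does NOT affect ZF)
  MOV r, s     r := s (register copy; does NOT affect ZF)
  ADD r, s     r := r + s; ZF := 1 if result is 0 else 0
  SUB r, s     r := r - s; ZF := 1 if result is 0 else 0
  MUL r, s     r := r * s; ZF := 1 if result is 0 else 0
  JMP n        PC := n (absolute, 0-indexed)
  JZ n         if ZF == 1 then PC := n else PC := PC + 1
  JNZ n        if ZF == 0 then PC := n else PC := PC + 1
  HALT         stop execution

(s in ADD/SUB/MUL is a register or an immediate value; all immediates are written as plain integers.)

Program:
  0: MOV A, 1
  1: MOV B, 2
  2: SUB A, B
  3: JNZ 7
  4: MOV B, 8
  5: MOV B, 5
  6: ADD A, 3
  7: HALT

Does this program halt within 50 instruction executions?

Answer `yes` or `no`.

Step 1: PC=0 exec 'MOV A, 1'. After: A=1 B=0 C=0 D=0 ZF=0 PC=1
Step 2: PC=1 exec 'MOV B, 2'. After: A=1 B=2 C=0 D=0 ZF=0 PC=2
Step 3: PC=2 exec 'SUB A, B'. After: A=-1 B=2 C=0 D=0 ZF=0 PC=3
Step 4: PC=3 exec 'JNZ 7'. After: A=-1 B=2 C=0 D=0 ZF=0 PC=7
Step 5: PC=7 exec 'HALT'. After: A=-1 B=2 C=0 D=0 ZF=0 PC=7 HALTED

Answer: yes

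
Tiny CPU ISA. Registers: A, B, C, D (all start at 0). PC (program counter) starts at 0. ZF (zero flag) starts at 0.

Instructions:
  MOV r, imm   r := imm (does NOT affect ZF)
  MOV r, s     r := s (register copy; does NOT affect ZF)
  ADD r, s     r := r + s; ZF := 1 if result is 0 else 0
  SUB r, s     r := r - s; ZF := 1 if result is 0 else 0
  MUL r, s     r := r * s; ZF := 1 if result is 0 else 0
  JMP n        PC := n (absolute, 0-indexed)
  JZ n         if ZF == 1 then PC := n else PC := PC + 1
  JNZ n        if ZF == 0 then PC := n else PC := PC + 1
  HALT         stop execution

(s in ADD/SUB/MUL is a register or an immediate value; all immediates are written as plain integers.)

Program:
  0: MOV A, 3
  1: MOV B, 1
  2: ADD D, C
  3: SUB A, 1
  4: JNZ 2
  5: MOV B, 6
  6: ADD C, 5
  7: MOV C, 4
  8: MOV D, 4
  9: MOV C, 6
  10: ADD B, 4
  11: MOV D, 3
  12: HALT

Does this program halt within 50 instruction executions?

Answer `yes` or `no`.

Answer: yes

Derivation:
Step 1: PC=0 exec 'MOV A, 3'. After: A=3 B=0 C=0 D=0 ZF=0 PC=1
Step 2: PC=1 exec 'MOV B, 1'. After: A=3 B=1 C=0 D=0 ZF=0 PC=2
Step 3: PC=2 exec 'ADD D, C'. After: A=3 B=1 C=0 D=0 ZF=1 PC=3
Step 4: PC=3 exec 'SUB A, 1'. After: A=2 B=1 C=0 D=0 ZF=0 PC=4
Step 5: PC=4 exec 'JNZ 2'. After: A=2 B=1 C=0 D=0 ZF=0 PC=2
Step 6: PC=2 exec 'ADD D, C'. After: A=2 B=1 C=0 D=0 ZF=1 PC=3
Step 7: PC=3 exec 'SUB A, 1'. After: A=1 B=1 C=0 D=0 ZF=0 PC=4
Step 8: PC=4 exec 'JNZ 2'. After: A=1 B=1 C=0 D=0 ZF=0 PC=2
Step 9: PC=2 exec 'ADD D, C'. After: A=1 B=1 C=0 D=0 ZF=1 PC=3
Step 10: PC=3 exec 'SUB A, 1'. After: A=0 B=1 C=0 D=0 ZF=1 PC=4
Step 11: PC=4 exec 'JNZ 2'. After: A=0 B=1 C=0 D=0 ZF=1 PC=5
Step 12: PC=5 exec 'MOV B, 6'. After: A=0 B=6 C=0 D=0 ZF=1 PC=6
Step 13: PC=6 exec 'ADD C, 5'. After: A=0 B=6 C=5 D=0 ZF=0 PC=7
Step 14: PC=7 exec 'MOV C, 4'. After: A=0 B=6 C=4 D=0 ZF=0 PC=8
Step 15: PC=8 exec 'MOV D, 4'. After: A=0 B=6 C=4 D=4 ZF=0 PC=9
Step 16: PC=9 exec 'MOV C, 6'. After: A=0 B=6 C=6 D=4 ZF=0 PC=10
Step 17: PC=10 exec 'ADD B, 4'. After: A=0 B=10 C=6 D=4 ZF=0 PC=11
Step 18: PC=11 exec 'MOV D, 3'. After: A=0 B=10 C=6 D=3 ZF=0 PC=12
Step 19: PC=12 exec 'HALT'. After: A=0 B=10 C=6 D=3 ZF=0 PC=12 HALTED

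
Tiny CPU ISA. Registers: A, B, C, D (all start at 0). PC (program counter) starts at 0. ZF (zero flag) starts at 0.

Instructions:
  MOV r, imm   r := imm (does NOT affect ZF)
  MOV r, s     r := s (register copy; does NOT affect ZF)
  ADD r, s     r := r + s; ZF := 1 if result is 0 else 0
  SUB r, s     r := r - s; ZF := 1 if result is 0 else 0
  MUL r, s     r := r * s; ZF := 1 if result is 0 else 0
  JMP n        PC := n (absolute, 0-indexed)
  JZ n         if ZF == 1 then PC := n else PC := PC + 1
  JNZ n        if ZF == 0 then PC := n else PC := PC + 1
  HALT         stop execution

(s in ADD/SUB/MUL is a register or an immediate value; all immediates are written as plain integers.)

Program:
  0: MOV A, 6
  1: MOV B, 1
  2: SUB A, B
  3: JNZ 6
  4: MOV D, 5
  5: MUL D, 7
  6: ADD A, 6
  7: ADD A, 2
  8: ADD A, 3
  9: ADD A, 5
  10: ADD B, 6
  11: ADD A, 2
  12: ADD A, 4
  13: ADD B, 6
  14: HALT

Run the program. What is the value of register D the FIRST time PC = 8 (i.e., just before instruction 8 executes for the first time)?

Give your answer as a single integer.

Step 1: PC=0 exec 'MOV A, 6'. After: A=6 B=0 C=0 D=0 ZF=0 PC=1
Step 2: PC=1 exec 'MOV B, 1'. After: A=6 B=1 C=0 D=0 ZF=0 PC=2
Step 3: PC=2 exec 'SUB A, B'. After: A=5 B=1 C=0 D=0 ZF=0 PC=3
Step 4: PC=3 exec 'JNZ 6'. After: A=5 B=1 C=0 D=0 ZF=0 PC=6
Step 5: PC=6 exec 'ADD A, 6'. After: A=11 B=1 C=0 D=0 ZF=0 PC=7
Step 6: PC=7 exec 'ADD A, 2'. After: A=13 B=1 C=0 D=0 ZF=0 PC=8
First time PC=8: D=0

0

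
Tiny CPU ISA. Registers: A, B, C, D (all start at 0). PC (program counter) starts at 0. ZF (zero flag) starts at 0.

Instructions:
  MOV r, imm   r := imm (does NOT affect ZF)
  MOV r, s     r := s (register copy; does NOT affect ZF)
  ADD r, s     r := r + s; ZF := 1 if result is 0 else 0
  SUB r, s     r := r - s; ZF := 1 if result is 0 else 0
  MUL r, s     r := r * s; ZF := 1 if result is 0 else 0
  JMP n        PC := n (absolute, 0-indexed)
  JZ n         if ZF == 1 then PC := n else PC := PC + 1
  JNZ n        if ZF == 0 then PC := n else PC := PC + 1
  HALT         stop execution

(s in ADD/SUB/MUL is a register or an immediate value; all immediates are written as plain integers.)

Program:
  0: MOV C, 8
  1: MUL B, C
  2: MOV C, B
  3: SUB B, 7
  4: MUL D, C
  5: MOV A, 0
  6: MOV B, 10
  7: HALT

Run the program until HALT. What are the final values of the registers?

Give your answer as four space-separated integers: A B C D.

Answer: 0 10 0 0

Derivation:
Step 1: PC=0 exec 'MOV C, 8'. After: A=0 B=0 C=8 D=0 ZF=0 PC=1
Step 2: PC=1 exec 'MUL B, C'. After: A=0 B=0 C=8 D=0 ZF=1 PC=2
Step 3: PC=2 exec 'MOV C, B'. After: A=0 B=0 C=0 D=0 ZF=1 PC=3
Step 4: PC=3 exec 'SUB B, 7'. After: A=0 B=-7 C=0 D=0 ZF=0 PC=4
Step 5: PC=4 exec 'MUL D, C'. After: A=0 B=-7 C=0 D=0 ZF=1 PC=5
Step 6: PC=5 exec 'MOV A, 0'. After: A=0 B=-7 C=0 D=0 ZF=1 PC=6
Step 7: PC=6 exec 'MOV B, 10'. After: A=0 B=10 C=0 D=0 ZF=1 PC=7
Step 8: PC=7 exec 'HALT'. After: A=0 B=10 C=0 D=0 ZF=1 PC=7 HALTED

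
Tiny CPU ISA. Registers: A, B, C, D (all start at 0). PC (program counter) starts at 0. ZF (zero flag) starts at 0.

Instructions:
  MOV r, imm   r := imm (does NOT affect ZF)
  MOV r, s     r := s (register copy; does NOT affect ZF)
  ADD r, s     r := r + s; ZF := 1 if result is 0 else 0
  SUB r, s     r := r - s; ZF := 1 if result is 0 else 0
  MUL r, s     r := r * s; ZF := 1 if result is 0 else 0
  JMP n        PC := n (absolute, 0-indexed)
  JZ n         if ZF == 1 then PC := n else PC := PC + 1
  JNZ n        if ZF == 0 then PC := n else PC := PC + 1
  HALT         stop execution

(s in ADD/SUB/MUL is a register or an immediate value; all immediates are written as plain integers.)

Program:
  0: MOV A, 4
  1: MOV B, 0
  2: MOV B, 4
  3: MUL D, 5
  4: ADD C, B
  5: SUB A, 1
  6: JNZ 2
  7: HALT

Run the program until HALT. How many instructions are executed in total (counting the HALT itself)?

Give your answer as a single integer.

Step 1: PC=0 exec 'MOV A, 4'. After: A=4 B=0 C=0 D=0 ZF=0 PC=1
Step 2: PC=1 exec 'MOV B, 0'. After: A=4 B=0 C=0 D=0 ZF=0 PC=2
Step 3: PC=2 exec 'MOV B, 4'. After: A=4 B=4 C=0 D=0 ZF=0 PC=3
Step 4: PC=3 exec 'MUL D, 5'. After: A=4 B=4 C=0 D=0 ZF=1 PC=4
Step 5: PC=4 exec 'ADD C, B'. After: A=4 B=4 C=4 D=0 ZF=0 PC=5
Step 6: PC=5 exec 'SUB A, 1'. After: A=3 B=4 C=4 D=0 ZF=0 PC=6
Step 7: PC=6 exec 'JNZ 2'. After: A=3 B=4 C=4 D=0 ZF=0 PC=2
Step 8: PC=2 exec 'MOV B, 4'. After: A=3 B=4 C=4 D=0 ZF=0 PC=3
Step 9: PC=3 exec 'MUL D, 5'. After: A=3 B=4 C=4 D=0 ZF=1 PC=4
Step 10: PC=4 exec 'ADD C, B'. After: A=3 B=4 C=8 D=0 ZF=0 PC=5
Step 11: PC=5 exec 'SUB A, 1'. After: A=2 B=4 C=8 D=0 ZF=0 PC=6
Step 12: PC=6 exec 'JNZ 2'. After: A=2 B=4 C=8 D=0 ZF=0 PC=2
Step 13: PC=2 exec 'MOV B, 4'. After: A=2 B=4 C=8 D=0 ZF=0 PC=3
Step 14: PC=3 exec 'MUL D, 5'. After: A=2 B=4 C=8 D=0 ZF=1 PC=4
Step 15: PC=4 exec 'ADD C, B'. After: A=2 B=4 C=12 D=0 ZF=0 PC=5
Step 16: PC=5 exec 'SUB A, 1'. After: A=1 B=4 C=12 D=0 ZF=0 PC=6
Step 17: PC=6 exec 'JNZ 2'. After: A=1 B=4 C=12 D=0 ZF=0 PC=2
Step 18: PC=2 exec 'MOV B, 4'. After: A=1 B=4 C=12 D=0 ZF=0 PC=3
Step 19: PC=3 exec 'MUL D, 5'. After: A=1 B=4 C=12 D=0 ZF=1 PC=4
Step 20: PC=4 exec 'ADD C, B'. After: A=1 B=4 C=16 D=0 ZF=0 PC=5
Step 21: PC=5 exec 'SUB A, 1'. After: A=0 B=4 C=16 D=0 ZF=1 PC=6
Step 22: PC=6 exec 'JNZ 2'. After: A=0 B=4 C=16 D=0 ZF=1 PC=7
Step 23: PC=7 exec 'HALT'. After: A=0 B=4 C=16 D=0 ZF=1 PC=7 HALTED
Total instructions executed: 23

Answer: 23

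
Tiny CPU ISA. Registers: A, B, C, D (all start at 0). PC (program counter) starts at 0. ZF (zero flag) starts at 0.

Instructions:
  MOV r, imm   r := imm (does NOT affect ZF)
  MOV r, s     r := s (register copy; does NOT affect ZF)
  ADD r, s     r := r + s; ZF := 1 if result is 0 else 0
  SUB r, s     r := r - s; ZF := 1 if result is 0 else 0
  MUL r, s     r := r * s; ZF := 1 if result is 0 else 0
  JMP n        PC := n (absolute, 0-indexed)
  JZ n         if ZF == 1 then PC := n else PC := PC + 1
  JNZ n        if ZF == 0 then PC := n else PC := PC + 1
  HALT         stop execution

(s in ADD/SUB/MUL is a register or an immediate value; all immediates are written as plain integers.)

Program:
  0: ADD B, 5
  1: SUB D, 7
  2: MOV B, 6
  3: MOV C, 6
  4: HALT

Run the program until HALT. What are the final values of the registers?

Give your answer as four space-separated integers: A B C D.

Step 1: PC=0 exec 'ADD B, 5'. After: A=0 B=5 C=0 D=0 ZF=0 PC=1
Step 2: PC=1 exec 'SUB D, 7'. After: A=0 B=5 C=0 D=-7 ZF=0 PC=2
Step 3: PC=2 exec 'MOV B, 6'. After: A=0 B=6 C=0 D=-7 ZF=0 PC=3
Step 4: PC=3 exec 'MOV C, 6'. After: A=0 B=6 C=6 D=-7 ZF=0 PC=4
Step 5: PC=4 exec 'HALT'. After: A=0 B=6 C=6 D=-7 ZF=0 PC=4 HALTED

Answer: 0 6 6 -7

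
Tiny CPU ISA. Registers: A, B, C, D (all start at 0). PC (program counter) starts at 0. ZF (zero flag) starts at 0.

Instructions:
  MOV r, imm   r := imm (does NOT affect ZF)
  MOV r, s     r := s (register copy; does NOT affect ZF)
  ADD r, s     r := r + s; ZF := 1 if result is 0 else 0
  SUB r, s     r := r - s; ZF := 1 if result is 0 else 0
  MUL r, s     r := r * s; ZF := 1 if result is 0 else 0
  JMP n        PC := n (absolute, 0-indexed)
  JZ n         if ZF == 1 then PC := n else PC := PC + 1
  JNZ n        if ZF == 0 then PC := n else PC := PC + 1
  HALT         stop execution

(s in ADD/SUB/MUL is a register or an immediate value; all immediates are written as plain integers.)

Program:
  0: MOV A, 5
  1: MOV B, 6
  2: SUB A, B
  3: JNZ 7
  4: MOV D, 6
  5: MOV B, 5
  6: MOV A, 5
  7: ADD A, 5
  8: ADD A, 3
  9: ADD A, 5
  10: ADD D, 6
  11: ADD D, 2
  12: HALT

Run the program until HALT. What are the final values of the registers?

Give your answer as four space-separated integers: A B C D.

Answer: 12 6 0 8

Derivation:
Step 1: PC=0 exec 'MOV A, 5'. After: A=5 B=0 C=0 D=0 ZF=0 PC=1
Step 2: PC=1 exec 'MOV B, 6'. After: A=5 B=6 C=0 D=0 ZF=0 PC=2
Step 3: PC=2 exec 'SUB A, B'. After: A=-1 B=6 C=0 D=0 ZF=0 PC=3
Step 4: PC=3 exec 'JNZ 7'. After: A=-1 B=6 C=0 D=0 ZF=0 PC=7
Step 5: PC=7 exec 'ADD A, 5'. After: A=4 B=6 C=0 D=0 ZF=0 PC=8
Step 6: PC=8 exec 'ADD A, 3'. After: A=7 B=6 C=0 D=0 ZF=0 PC=9
Step 7: PC=9 exec 'ADD A, 5'. After: A=12 B=6 C=0 D=0 ZF=0 PC=10
Step 8: PC=10 exec 'ADD D, 6'. After: A=12 B=6 C=0 D=6 ZF=0 PC=11
Step 9: PC=11 exec 'ADD D, 2'. After: A=12 B=6 C=0 D=8 ZF=0 PC=12
Step 10: PC=12 exec 'HALT'. After: A=12 B=6 C=0 D=8 ZF=0 PC=12 HALTED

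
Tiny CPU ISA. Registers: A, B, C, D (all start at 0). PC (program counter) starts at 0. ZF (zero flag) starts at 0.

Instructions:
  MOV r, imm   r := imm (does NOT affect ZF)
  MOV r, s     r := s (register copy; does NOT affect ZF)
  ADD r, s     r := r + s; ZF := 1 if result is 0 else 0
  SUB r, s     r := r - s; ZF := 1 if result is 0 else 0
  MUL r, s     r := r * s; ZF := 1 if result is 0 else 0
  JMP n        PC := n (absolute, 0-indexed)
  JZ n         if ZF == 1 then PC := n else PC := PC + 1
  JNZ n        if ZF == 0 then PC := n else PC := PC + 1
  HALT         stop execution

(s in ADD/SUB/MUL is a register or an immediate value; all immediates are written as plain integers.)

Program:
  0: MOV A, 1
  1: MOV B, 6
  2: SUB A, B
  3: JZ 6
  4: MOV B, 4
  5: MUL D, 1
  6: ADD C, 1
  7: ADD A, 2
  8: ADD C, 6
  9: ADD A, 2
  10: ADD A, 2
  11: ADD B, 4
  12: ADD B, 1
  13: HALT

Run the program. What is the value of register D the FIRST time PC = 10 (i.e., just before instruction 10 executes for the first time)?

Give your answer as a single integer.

Step 1: PC=0 exec 'MOV A, 1'. After: A=1 B=0 C=0 D=0 ZF=0 PC=1
Step 2: PC=1 exec 'MOV B, 6'. After: A=1 B=6 C=0 D=0 ZF=0 PC=2
Step 3: PC=2 exec 'SUB A, B'. After: A=-5 B=6 C=0 D=0 ZF=0 PC=3
Step 4: PC=3 exec 'JZ 6'. After: A=-5 B=6 C=0 D=0 ZF=0 PC=4
Step 5: PC=4 exec 'MOV B, 4'. After: A=-5 B=4 C=0 D=0 ZF=0 PC=5
Step 6: PC=5 exec 'MUL D, 1'. After: A=-5 B=4 C=0 D=0 ZF=1 PC=6
Step 7: PC=6 exec 'ADD C, 1'. After: A=-5 B=4 C=1 D=0 ZF=0 PC=7
Step 8: PC=7 exec 'ADD A, 2'. After: A=-3 B=4 C=1 D=0 ZF=0 PC=8
Step 9: PC=8 exec 'ADD C, 6'. After: A=-3 B=4 C=7 D=0 ZF=0 PC=9
Step 10: PC=9 exec 'ADD A, 2'. After: A=-1 B=4 C=7 D=0 ZF=0 PC=10
First time PC=10: D=0

0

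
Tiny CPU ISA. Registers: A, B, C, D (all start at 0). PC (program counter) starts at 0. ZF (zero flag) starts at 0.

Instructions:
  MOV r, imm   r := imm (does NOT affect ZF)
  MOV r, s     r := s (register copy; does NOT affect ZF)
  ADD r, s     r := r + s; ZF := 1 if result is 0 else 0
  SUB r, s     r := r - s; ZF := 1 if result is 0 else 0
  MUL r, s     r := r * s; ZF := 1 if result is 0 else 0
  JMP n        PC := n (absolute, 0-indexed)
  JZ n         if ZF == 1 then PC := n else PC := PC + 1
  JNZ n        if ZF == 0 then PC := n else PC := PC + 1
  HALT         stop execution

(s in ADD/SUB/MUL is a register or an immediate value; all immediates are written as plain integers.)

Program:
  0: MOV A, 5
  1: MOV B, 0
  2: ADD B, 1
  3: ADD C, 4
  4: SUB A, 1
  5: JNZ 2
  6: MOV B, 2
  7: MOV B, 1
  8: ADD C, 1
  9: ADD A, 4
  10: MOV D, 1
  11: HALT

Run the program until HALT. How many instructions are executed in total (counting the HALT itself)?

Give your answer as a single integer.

Step 1: PC=0 exec 'MOV A, 5'. After: A=5 B=0 C=0 D=0 ZF=0 PC=1
Step 2: PC=1 exec 'MOV B, 0'. After: A=5 B=0 C=0 D=0 ZF=0 PC=2
Step 3: PC=2 exec 'ADD B, 1'. After: A=5 B=1 C=0 D=0 ZF=0 PC=3
Step 4: PC=3 exec 'ADD C, 4'. After: A=5 B=1 C=4 D=0 ZF=0 PC=4
Step 5: PC=4 exec 'SUB A, 1'. After: A=4 B=1 C=4 D=0 ZF=0 PC=5
Step 6: PC=5 exec 'JNZ 2'. After: A=4 B=1 C=4 D=0 ZF=0 PC=2
Step 7: PC=2 exec 'ADD B, 1'. After: A=4 B=2 C=4 D=0 ZF=0 PC=3
Step 8: PC=3 exec 'ADD C, 4'. After: A=4 B=2 C=8 D=0 ZF=0 PC=4
Step 9: PC=4 exec 'SUB A, 1'. After: A=3 B=2 C=8 D=0 ZF=0 PC=5
Step 10: PC=5 exec 'JNZ 2'. After: A=3 B=2 C=8 D=0 ZF=0 PC=2
Step 11: PC=2 exec 'ADD B, 1'. After: A=3 B=3 C=8 D=0 ZF=0 PC=3
Step 12: PC=3 exec 'ADD C, 4'. After: A=3 B=3 C=12 D=0 ZF=0 PC=4
Step 13: PC=4 exec 'SUB A, 1'. After: A=2 B=3 C=12 D=0 ZF=0 PC=5
Step 14: PC=5 exec 'JNZ 2'. After: A=2 B=3 C=12 D=0 ZF=0 PC=2
Step 15: PC=2 exec 'ADD B, 1'. After: A=2 B=4 C=12 D=0 ZF=0 PC=3
Step 16: PC=3 exec 'ADD C, 4'. After: A=2 B=4 C=16 D=0 ZF=0 PC=4
Step 17: PC=4 exec 'SUB A, 1'. After: A=1 B=4 C=16 D=0 ZF=0 PC=5
Step 18: PC=5 exec 'JNZ 2'. After: A=1 B=4 C=16 D=0 ZF=0 PC=2
Step 19: PC=2 exec 'ADD B, 1'. After: A=1 B=5 C=16 D=0 ZF=0 PC=3
Step 20: PC=3 exec 'ADD C, 4'. After: A=1 B=5 C=20 D=0 ZF=0 PC=4
Step 21: PC=4 exec 'SUB A, 1'. After: A=0 B=5 C=20 D=0 ZF=1 PC=5
Step 22: PC=5 exec 'JNZ 2'. After: A=0 B=5 C=20 D=0 ZF=1 PC=6
Step 23: PC=6 exec 'MOV B, 2'. After: A=0 B=2 C=20 D=0 ZF=1 PC=7
Step 24: PC=7 exec 'MOV B, 1'. After: A=0 B=1 C=20 D=0 ZF=1 PC=8
Step 25: PC=8 exec 'ADD C, 1'. After: A=0 B=1 C=21 D=0 ZF=0 PC=9
Step 26: PC=9 exec 'ADD A, 4'. After: A=4 B=1 C=21 D=0 ZF=0 PC=10
Step 27: PC=10 exec 'MOV D, 1'. After: A=4 B=1 C=21 D=1 ZF=0 PC=11
Step 28: PC=11 exec 'HALT'. After: A=4 B=1 C=21 D=1 ZF=0 PC=11 HALTED
Total instructions executed: 28

Answer: 28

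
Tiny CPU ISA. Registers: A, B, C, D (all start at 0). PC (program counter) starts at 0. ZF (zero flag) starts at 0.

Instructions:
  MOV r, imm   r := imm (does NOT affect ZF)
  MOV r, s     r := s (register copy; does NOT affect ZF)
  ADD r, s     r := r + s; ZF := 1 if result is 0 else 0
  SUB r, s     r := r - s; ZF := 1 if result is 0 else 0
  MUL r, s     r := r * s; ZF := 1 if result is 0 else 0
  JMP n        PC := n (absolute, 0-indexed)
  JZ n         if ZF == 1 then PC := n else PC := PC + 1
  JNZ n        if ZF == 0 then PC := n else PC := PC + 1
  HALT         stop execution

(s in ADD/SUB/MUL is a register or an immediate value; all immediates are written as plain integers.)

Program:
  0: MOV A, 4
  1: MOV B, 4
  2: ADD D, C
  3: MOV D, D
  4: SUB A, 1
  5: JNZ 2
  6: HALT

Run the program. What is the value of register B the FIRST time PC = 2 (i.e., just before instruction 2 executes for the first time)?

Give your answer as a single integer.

Step 1: PC=0 exec 'MOV A, 4'. After: A=4 B=0 C=0 D=0 ZF=0 PC=1
Step 2: PC=1 exec 'MOV B, 4'. After: A=4 B=4 C=0 D=0 ZF=0 PC=2
First time PC=2: B=4

4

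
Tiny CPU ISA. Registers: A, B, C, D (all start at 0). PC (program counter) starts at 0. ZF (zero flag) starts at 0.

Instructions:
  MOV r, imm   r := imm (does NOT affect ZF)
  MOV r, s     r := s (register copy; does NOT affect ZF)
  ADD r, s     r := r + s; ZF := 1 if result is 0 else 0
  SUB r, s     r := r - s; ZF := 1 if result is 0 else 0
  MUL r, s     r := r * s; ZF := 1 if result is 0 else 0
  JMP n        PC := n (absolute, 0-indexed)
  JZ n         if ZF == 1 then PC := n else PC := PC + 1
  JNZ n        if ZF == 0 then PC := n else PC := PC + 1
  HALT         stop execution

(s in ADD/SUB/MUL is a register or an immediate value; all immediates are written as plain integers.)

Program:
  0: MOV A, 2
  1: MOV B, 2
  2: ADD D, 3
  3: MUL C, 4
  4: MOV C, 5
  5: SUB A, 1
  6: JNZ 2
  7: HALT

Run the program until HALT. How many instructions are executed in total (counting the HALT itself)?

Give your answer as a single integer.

Answer: 13

Derivation:
Step 1: PC=0 exec 'MOV A, 2'. After: A=2 B=0 C=0 D=0 ZF=0 PC=1
Step 2: PC=1 exec 'MOV B, 2'. After: A=2 B=2 C=0 D=0 ZF=0 PC=2
Step 3: PC=2 exec 'ADD D, 3'. After: A=2 B=2 C=0 D=3 ZF=0 PC=3
Step 4: PC=3 exec 'MUL C, 4'. After: A=2 B=2 C=0 D=3 ZF=1 PC=4
Step 5: PC=4 exec 'MOV C, 5'. After: A=2 B=2 C=5 D=3 ZF=1 PC=5
Step 6: PC=5 exec 'SUB A, 1'. After: A=1 B=2 C=5 D=3 ZF=0 PC=6
Step 7: PC=6 exec 'JNZ 2'. After: A=1 B=2 C=5 D=3 ZF=0 PC=2
Step 8: PC=2 exec 'ADD D, 3'. After: A=1 B=2 C=5 D=6 ZF=0 PC=3
Step 9: PC=3 exec 'MUL C, 4'. After: A=1 B=2 C=20 D=6 ZF=0 PC=4
Step 10: PC=4 exec 'MOV C, 5'. After: A=1 B=2 C=5 D=6 ZF=0 PC=5
Step 11: PC=5 exec 'SUB A, 1'. After: A=0 B=2 C=5 D=6 ZF=1 PC=6
Step 12: PC=6 exec 'JNZ 2'. After: A=0 B=2 C=5 D=6 ZF=1 PC=7
Step 13: PC=7 exec 'HALT'. After: A=0 B=2 C=5 D=6 ZF=1 PC=7 HALTED
Total instructions executed: 13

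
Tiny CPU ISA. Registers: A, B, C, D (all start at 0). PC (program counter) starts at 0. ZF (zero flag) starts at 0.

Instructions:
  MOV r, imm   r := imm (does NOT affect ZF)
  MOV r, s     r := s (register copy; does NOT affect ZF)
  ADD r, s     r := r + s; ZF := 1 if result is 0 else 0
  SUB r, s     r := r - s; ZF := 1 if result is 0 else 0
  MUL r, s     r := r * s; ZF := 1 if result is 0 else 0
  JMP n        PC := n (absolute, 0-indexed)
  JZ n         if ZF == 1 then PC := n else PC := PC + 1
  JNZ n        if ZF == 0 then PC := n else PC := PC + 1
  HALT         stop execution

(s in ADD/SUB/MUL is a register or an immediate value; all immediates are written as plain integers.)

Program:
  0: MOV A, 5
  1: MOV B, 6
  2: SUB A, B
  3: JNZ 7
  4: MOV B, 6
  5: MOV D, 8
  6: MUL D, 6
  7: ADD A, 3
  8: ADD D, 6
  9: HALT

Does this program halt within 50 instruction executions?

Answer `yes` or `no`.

Step 1: PC=0 exec 'MOV A, 5'. After: A=5 B=0 C=0 D=0 ZF=0 PC=1
Step 2: PC=1 exec 'MOV B, 6'. After: A=5 B=6 C=0 D=0 ZF=0 PC=2
Step 3: PC=2 exec 'SUB A, B'. After: A=-1 B=6 C=0 D=0 ZF=0 PC=3
Step 4: PC=3 exec 'JNZ 7'. After: A=-1 B=6 C=0 D=0 ZF=0 PC=7
Step 5: PC=7 exec 'ADD A, 3'. After: A=2 B=6 C=0 D=0 ZF=0 PC=8
Step 6: PC=8 exec 'ADD D, 6'. After: A=2 B=6 C=0 D=6 ZF=0 PC=9
Step 7: PC=9 exec 'HALT'. After: A=2 B=6 C=0 D=6 ZF=0 PC=9 HALTED

Answer: yes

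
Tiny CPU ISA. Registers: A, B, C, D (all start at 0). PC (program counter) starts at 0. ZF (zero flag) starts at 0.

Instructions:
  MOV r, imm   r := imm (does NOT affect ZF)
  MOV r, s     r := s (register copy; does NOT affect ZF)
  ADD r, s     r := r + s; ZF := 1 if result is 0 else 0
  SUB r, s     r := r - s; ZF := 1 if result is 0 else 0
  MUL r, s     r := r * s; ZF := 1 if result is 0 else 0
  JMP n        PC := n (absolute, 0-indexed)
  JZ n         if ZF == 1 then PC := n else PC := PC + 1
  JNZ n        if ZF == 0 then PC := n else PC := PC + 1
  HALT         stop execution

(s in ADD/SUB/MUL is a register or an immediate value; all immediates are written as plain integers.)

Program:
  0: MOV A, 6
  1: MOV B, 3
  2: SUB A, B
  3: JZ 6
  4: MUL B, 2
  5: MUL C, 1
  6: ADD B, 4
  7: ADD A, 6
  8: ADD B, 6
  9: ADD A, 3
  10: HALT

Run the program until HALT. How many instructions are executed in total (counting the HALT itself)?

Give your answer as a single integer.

Step 1: PC=0 exec 'MOV A, 6'. After: A=6 B=0 C=0 D=0 ZF=0 PC=1
Step 2: PC=1 exec 'MOV B, 3'. After: A=6 B=3 C=0 D=0 ZF=0 PC=2
Step 3: PC=2 exec 'SUB A, B'. After: A=3 B=3 C=0 D=0 ZF=0 PC=3
Step 4: PC=3 exec 'JZ 6'. After: A=3 B=3 C=0 D=0 ZF=0 PC=4
Step 5: PC=4 exec 'MUL B, 2'. After: A=3 B=6 C=0 D=0 ZF=0 PC=5
Step 6: PC=5 exec 'MUL C, 1'. After: A=3 B=6 C=0 D=0 ZF=1 PC=6
Step 7: PC=6 exec 'ADD B, 4'. After: A=3 B=10 C=0 D=0 ZF=0 PC=7
Step 8: PC=7 exec 'ADD A, 6'. After: A=9 B=10 C=0 D=0 ZF=0 PC=8
Step 9: PC=8 exec 'ADD B, 6'. After: A=9 B=16 C=0 D=0 ZF=0 PC=9
Step 10: PC=9 exec 'ADD A, 3'. After: A=12 B=16 C=0 D=0 ZF=0 PC=10
Step 11: PC=10 exec 'HALT'. After: A=12 B=16 C=0 D=0 ZF=0 PC=10 HALTED
Total instructions executed: 11

Answer: 11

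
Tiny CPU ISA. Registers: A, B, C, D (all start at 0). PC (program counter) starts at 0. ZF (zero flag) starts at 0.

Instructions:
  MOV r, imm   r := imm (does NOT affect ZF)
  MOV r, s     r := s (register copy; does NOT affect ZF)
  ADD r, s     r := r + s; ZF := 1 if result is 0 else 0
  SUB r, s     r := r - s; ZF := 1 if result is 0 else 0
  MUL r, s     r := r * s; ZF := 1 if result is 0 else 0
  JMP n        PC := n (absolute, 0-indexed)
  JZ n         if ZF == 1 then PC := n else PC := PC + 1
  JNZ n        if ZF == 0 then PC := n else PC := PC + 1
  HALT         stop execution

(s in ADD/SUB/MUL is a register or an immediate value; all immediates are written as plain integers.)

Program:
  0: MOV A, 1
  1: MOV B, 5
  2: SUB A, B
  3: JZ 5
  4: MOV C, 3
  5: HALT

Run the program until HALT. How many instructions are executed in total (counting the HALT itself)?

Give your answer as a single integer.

Answer: 6

Derivation:
Step 1: PC=0 exec 'MOV A, 1'. After: A=1 B=0 C=0 D=0 ZF=0 PC=1
Step 2: PC=1 exec 'MOV B, 5'. After: A=1 B=5 C=0 D=0 ZF=0 PC=2
Step 3: PC=2 exec 'SUB A, B'. After: A=-4 B=5 C=0 D=0 ZF=0 PC=3
Step 4: PC=3 exec 'JZ 5'. After: A=-4 B=5 C=0 D=0 ZF=0 PC=4
Step 5: PC=4 exec 'MOV C, 3'. After: A=-4 B=5 C=3 D=0 ZF=0 PC=5
Step 6: PC=5 exec 'HALT'. After: A=-4 B=5 C=3 D=0 ZF=0 PC=5 HALTED
Total instructions executed: 6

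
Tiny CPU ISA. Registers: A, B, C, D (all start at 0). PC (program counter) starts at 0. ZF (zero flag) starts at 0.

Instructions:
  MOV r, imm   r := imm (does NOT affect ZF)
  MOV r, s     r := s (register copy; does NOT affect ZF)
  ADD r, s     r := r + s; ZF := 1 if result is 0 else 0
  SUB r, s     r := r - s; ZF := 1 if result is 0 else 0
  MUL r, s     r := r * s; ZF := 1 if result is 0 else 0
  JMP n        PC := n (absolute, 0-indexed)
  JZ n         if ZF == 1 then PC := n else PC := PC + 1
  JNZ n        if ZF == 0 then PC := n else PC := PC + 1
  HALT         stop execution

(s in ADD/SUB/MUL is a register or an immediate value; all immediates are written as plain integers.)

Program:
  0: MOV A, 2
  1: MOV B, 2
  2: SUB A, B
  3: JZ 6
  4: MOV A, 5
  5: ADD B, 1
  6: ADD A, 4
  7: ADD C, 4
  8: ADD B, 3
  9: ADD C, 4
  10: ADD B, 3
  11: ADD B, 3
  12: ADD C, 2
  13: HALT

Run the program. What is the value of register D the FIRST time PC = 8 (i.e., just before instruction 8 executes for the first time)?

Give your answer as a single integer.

Step 1: PC=0 exec 'MOV A, 2'. After: A=2 B=0 C=0 D=0 ZF=0 PC=1
Step 2: PC=1 exec 'MOV B, 2'. After: A=2 B=2 C=0 D=0 ZF=0 PC=2
Step 3: PC=2 exec 'SUB A, B'. After: A=0 B=2 C=0 D=0 ZF=1 PC=3
Step 4: PC=3 exec 'JZ 6'. After: A=0 B=2 C=0 D=0 ZF=1 PC=6
Step 5: PC=6 exec 'ADD A, 4'. After: A=4 B=2 C=0 D=0 ZF=0 PC=7
Step 6: PC=7 exec 'ADD C, 4'. After: A=4 B=2 C=4 D=0 ZF=0 PC=8
First time PC=8: D=0

0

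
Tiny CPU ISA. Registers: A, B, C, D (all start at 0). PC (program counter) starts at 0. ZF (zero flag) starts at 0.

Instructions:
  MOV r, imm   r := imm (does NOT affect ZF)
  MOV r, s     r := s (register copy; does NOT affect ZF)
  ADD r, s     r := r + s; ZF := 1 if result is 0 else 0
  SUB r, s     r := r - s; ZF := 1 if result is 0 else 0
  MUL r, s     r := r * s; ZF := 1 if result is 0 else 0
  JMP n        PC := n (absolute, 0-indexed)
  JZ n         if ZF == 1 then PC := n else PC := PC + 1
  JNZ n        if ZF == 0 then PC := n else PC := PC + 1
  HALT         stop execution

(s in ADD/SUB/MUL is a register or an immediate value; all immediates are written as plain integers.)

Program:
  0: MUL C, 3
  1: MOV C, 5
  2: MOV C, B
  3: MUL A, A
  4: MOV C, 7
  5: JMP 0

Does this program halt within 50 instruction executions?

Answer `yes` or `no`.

Step 1: PC=0 exec 'MUL C, 3'. After: A=0 B=0 C=0 D=0 ZF=1 PC=1
Step 2: PC=1 exec 'MOV C, 5'. After: A=0 B=0 C=5 D=0 ZF=1 PC=2
Step 3: PC=2 exec 'MOV C, B'. After: A=0 B=0 C=0 D=0 ZF=1 PC=3
Step 4: PC=3 exec 'MUL A, A'. After: A=0 B=0 C=0 D=0 ZF=1 PC=4
Step 5: PC=4 exec 'MOV C, 7'. After: A=0 B=0 C=7 D=0 ZF=1 PC=5
Step 6: PC=5 exec 'JMP 0'. After: A=0 B=0 C=7 D=0 ZF=1 PC=0
Step 7: PC=0 exec 'MUL C, 3'. After: A=0 B=0 C=21 D=0 ZF=0 PC=1
Step 8: PC=1 exec 'MOV C, 5'. After: A=0 B=0 C=5 D=0 ZF=0 PC=2
Step 9: PC=2 exec 'MOV C, B'. After: A=0 B=0 C=0 D=0 ZF=0 PC=3
Step 10: PC=3 exec 'MUL A, A'. After: A=0 B=0 C=0 D=0 ZF=1 PC=4
State after step 10 equals state after step 4: the program is in a cycle of length 6 and will never halt.

Answer: no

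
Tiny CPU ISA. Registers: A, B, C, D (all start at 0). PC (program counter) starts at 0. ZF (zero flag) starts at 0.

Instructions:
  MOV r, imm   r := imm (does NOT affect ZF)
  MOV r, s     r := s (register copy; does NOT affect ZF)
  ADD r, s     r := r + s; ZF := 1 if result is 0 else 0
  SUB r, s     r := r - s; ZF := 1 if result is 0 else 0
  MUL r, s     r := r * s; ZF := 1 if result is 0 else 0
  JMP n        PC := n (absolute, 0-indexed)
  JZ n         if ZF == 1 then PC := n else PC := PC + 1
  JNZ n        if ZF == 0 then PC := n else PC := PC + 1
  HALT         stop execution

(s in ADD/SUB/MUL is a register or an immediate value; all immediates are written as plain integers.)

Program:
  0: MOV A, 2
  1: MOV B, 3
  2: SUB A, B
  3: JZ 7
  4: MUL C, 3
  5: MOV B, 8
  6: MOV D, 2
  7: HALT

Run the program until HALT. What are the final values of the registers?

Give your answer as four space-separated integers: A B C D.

Answer: -1 8 0 2

Derivation:
Step 1: PC=0 exec 'MOV A, 2'. After: A=2 B=0 C=0 D=0 ZF=0 PC=1
Step 2: PC=1 exec 'MOV B, 3'. After: A=2 B=3 C=0 D=0 ZF=0 PC=2
Step 3: PC=2 exec 'SUB A, B'. After: A=-1 B=3 C=0 D=0 ZF=0 PC=3
Step 4: PC=3 exec 'JZ 7'. After: A=-1 B=3 C=0 D=0 ZF=0 PC=4
Step 5: PC=4 exec 'MUL C, 3'. After: A=-1 B=3 C=0 D=0 ZF=1 PC=5
Step 6: PC=5 exec 'MOV B, 8'. After: A=-1 B=8 C=0 D=0 ZF=1 PC=6
Step 7: PC=6 exec 'MOV D, 2'. After: A=-1 B=8 C=0 D=2 ZF=1 PC=7
Step 8: PC=7 exec 'HALT'. After: A=-1 B=8 C=0 D=2 ZF=1 PC=7 HALTED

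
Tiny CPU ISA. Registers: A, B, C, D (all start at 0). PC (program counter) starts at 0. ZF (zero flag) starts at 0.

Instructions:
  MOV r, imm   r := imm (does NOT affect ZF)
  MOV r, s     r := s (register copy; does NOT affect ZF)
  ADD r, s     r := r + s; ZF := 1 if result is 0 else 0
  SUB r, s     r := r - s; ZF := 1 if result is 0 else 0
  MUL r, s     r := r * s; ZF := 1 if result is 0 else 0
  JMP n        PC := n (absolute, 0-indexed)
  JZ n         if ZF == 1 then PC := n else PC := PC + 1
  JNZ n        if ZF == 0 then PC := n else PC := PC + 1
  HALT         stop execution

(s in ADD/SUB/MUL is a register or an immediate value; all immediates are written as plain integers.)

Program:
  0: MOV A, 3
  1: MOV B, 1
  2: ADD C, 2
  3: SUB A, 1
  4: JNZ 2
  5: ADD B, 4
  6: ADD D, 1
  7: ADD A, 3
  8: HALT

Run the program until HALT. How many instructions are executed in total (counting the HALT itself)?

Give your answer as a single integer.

Step 1: PC=0 exec 'MOV A, 3'. After: A=3 B=0 C=0 D=0 ZF=0 PC=1
Step 2: PC=1 exec 'MOV B, 1'. After: A=3 B=1 C=0 D=0 ZF=0 PC=2
Step 3: PC=2 exec 'ADD C, 2'. After: A=3 B=1 C=2 D=0 ZF=0 PC=3
Step 4: PC=3 exec 'SUB A, 1'. After: A=2 B=1 C=2 D=0 ZF=0 PC=4
Step 5: PC=4 exec 'JNZ 2'. After: A=2 B=1 C=2 D=0 ZF=0 PC=2
Step 6: PC=2 exec 'ADD C, 2'. After: A=2 B=1 C=4 D=0 ZF=0 PC=3
Step 7: PC=3 exec 'SUB A, 1'. After: A=1 B=1 C=4 D=0 ZF=0 PC=4
Step 8: PC=4 exec 'JNZ 2'. After: A=1 B=1 C=4 D=0 ZF=0 PC=2
Step 9: PC=2 exec 'ADD C, 2'. After: A=1 B=1 C=6 D=0 ZF=0 PC=3
Step 10: PC=3 exec 'SUB A, 1'. After: A=0 B=1 C=6 D=0 ZF=1 PC=4
Step 11: PC=4 exec 'JNZ 2'. After: A=0 B=1 C=6 D=0 ZF=1 PC=5
Step 12: PC=5 exec 'ADD B, 4'. After: A=0 B=5 C=6 D=0 ZF=0 PC=6
Step 13: PC=6 exec 'ADD D, 1'. After: A=0 B=5 C=6 D=1 ZF=0 PC=7
Step 14: PC=7 exec 'ADD A, 3'. After: A=3 B=5 C=6 D=1 ZF=0 PC=8
Step 15: PC=8 exec 'HALT'. After: A=3 B=5 C=6 D=1 ZF=0 PC=8 HALTED
Total instructions executed: 15

Answer: 15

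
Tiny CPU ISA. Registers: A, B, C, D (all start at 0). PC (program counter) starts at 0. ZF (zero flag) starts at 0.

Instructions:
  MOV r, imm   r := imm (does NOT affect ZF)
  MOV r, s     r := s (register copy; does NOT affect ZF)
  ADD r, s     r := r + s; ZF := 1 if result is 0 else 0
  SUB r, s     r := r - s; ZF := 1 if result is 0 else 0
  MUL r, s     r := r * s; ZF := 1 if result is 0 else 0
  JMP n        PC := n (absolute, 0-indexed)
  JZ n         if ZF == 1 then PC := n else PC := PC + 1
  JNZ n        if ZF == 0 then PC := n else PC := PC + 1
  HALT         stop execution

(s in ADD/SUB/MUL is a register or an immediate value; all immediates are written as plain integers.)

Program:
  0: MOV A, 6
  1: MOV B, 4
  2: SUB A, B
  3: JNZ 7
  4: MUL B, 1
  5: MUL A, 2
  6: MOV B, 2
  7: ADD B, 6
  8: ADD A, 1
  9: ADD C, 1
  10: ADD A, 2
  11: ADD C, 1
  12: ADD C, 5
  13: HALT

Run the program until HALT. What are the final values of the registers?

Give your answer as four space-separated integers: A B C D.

Answer: 5 10 7 0

Derivation:
Step 1: PC=0 exec 'MOV A, 6'. After: A=6 B=0 C=0 D=0 ZF=0 PC=1
Step 2: PC=1 exec 'MOV B, 4'. After: A=6 B=4 C=0 D=0 ZF=0 PC=2
Step 3: PC=2 exec 'SUB A, B'. After: A=2 B=4 C=0 D=0 ZF=0 PC=3
Step 4: PC=3 exec 'JNZ 7'. After: A=2 B=4 C=0 D=0 ZF=0 PC=7
Step 5: PC=7 exec 'ADD B, 6'. After: A=2 B=10 C=0 D=0 ZF=0 PC=8
Step 6: PC=8 exec 'ADD A, 1'. After: A=3 B=10 C=0 D=0 ZF=0 PC=9
Step 7: PC=9 exec 'ADD C, 1'. After: A=3 B=10 C=1 D=0 ZF=0 PC=10
Step 8: PC=10 exec 'ADD A, 2'. After: A=5 B=10 C=1 D=0 ZF=0 PC=11
Step 9: PC=11 exec 'ADD C, 1'. After: A=5 B=10 C=2 D=0 ZF=0 PC=12
Step 10: PC=12 exec 'ADD C, 5'. After: A=5 B=10 C=7 D=0 ZF=0 PC=13
Step 11: PC=13 exec 'HALT'. After: A=5 B=10 C=7 D=0 ZF=0 PC=13 HALTED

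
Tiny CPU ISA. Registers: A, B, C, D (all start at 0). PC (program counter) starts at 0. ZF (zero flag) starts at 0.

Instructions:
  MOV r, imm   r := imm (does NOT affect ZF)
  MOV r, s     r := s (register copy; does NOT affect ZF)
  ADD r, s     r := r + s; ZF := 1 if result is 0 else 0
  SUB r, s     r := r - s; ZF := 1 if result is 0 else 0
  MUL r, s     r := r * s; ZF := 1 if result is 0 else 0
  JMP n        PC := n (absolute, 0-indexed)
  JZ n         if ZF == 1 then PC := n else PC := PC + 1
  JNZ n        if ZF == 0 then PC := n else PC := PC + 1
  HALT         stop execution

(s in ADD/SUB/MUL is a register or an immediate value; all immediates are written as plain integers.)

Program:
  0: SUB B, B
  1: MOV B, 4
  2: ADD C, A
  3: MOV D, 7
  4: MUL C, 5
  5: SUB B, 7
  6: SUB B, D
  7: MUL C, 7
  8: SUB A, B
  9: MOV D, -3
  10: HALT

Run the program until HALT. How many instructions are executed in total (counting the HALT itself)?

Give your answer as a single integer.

Answer: 11

Derivation:
Step 1: PC=0 exec 'SUB B, B'. After: A=0 B=0 C=0 D=0 ZF=1 PC=1
Step 2: PC=1 exec 'MOV B, 4'. After: A=0 B=4 C=0 D=0 ZF=1 PC=2
Step 3: PC=2 exec 'ADD C, A'. After: A=0 B=4 C=0 D=0 ZF=1 PC=3
Step 4: PC=3 exec 'MOV D, 7'. After: A=0 B=4 C=0 D=7 ZF=1 PC=4
Step 5: PC=4 exec 'MUL C, 5'. After: A=0 B=4 C=0 D=7 ZF=1 PC=5
Step 6: PC=5 exec 'SUB B, 7'. After: A=0 B=-3 C=0 D=7 ZF=0 PC=6
Step 7: PC=6 exec 'SUB B, D'. After: A=0 B=-10 C=0 D=7 ZF=0 PC=7
Step 8: PC=7 exec 'MUL C, 7'. After: A=0 B=-10 C=0 D=7 ZF=1 PC=8
Step 9: PC=8 exec 'SUB A, B'. After: A=10 B=-10 C=0 D=7 ZF=0 PC=9
Step 10: PC=9 exec 'MOV D, -3'. After: A=10 B=-10 C=0 D=-3 ZF=0 PC=10
Step 11: PC=10 exec 'HALT'. After: A=10 B=-10 C=0 D=-3 ZF=0 PC=10 HALTED
Total instructions executed: 11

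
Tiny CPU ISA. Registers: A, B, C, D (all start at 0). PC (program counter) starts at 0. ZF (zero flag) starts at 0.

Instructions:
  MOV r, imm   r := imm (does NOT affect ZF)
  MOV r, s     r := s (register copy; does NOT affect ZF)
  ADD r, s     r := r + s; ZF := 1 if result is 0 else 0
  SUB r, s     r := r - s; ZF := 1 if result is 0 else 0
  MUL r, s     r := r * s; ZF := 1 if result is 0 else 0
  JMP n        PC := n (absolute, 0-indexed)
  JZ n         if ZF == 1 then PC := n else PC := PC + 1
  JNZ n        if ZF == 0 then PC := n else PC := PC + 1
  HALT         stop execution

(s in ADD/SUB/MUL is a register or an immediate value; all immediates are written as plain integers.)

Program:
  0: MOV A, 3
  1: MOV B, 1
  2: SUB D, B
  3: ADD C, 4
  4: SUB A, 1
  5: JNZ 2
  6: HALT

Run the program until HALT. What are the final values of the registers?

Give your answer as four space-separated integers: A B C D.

Step 1: PC=0 exec 'MOV A, 3'. After: A=3 B=0 C=0 D=0 ZF=0 PC=1
Step 2: PC=1 exec 'MOV B, 1'. After: A=3 B=1 C=0 D=0 ZF=0 PC=2
Step 3: PC=2 exec 'SUB D, B'. After: A=3 B=1 C=0 D=-1 ZF=0 PC=3
Step 4: PC=3 exec 'ADD C, 4'. After: A=3 B=1 C=4 D=-1 ZF=0 PC=4
Step 5: PC=4 exec 'SUB A, 1'. After: A=2 B=1 C=4 D=-1 ZF=0 PC=5
Step 6: PC=5 exec 'JNZ 2'. After: A=2 B=1 C=4 D=-1 ZF=0 PC=2
Step 7: PC=2 exec 'SUB D, B'. After: A=2 B=1 C=4 D=-2 ZF=0 PC=3
Step 8: PC=3 exec 'ADD C, 4'. After: A=2 B=1 C=8 D=-2 ZF=0 PC=4
Step 9: PC=4 exec 'SUB A, 1'. After: A=1 B=1 C=8 D=-2 ZF=0 PC=5
Step 10: PC=5 exec 'JNZ 2'. After: A=1 B=1 C=8 D=-2 ZF=0 PC=2
Step 11: PC=2 exec 'SUB D, B'. After: A=1 B=1 C=8 D=-3 ZF=0 PC=3
Step 12: PC=3 exec 'ADD C, 4'. After: A=1 B=1 C=12 D=-3 ZF=0 PC=4
Step 13: PC=4 exec 'SUB A, 1'. After: A=0 B=1 C=12 D=-3 ZF=1 PC=5
Step 14: PC=5 exec 'JNZ 2'. After: A=0 B=1 C=12 D=-3 ZF=1 PC=6
Step 15: PC=6 exec 'HALT'. After: A=0 B=1 C=12 D=-3 ZF=1 PC=6 HALTED

Answer: 0 1 12 -3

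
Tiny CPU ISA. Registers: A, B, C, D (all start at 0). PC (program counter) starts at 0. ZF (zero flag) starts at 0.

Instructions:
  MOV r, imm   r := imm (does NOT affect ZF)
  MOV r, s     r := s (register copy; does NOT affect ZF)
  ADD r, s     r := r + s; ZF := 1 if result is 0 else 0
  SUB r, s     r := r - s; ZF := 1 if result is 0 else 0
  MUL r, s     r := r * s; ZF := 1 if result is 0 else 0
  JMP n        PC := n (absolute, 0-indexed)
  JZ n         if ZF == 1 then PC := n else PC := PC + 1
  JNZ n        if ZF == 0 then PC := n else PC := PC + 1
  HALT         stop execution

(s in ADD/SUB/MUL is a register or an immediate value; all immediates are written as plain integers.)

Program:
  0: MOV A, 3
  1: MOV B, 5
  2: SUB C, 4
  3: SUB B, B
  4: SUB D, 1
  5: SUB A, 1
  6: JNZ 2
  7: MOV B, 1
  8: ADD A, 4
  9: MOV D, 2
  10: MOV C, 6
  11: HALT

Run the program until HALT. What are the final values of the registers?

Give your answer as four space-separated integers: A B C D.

Step 1: PC=0 exec 'MOV A, 3'. After: A=3 B=0 C=0 D=0 ZF=0 PC=1
Step 2: PC=1 exec 'MOV B, 5'. After: A=3 B=5 C=0 D=0 ZF=0 PC=2
Step 3: PC=2 exec 'SUB C, 4'. After: A=3 B=5 C=-4 D=0 ZF=0 PC=3
Step 4: PC=3 exec 'SUB B, B'. After: A=3 B=0 C=-4 D=0 ZF=1 PC=4
Step 5: PC=4 exec 'SUB D, 1'. After: A=3 B=0 C=-4 D=-1 ZF=0 PC=5
Step 6: PC=5 exec 'SUB A, 1'. After: A=2 B=0 C=-4 D=-1 ZF=0 PC=6
Step 7: PC=6 exec 'JNZ 2'. After: A=2 B=0 C=-4 D=-1 ZF=0 PC=2
Step 8: PC=2 exec 'SUB C, 4'. After: A=2 B=0 C=-8 D=-1 ZF=0 PC=3
Step 9: PC=3 exec 'SUB B, B'. After: A=2 B=0 C=-8 D=-1 ZF=1 PC=4
Step 10: PC=4 exec 'SUB D, 1'. After: A=2 B=0 C=-8 D=-2 ZF=0 PC=5
Step 11: PC=5 exec 'SUB A, 1'. After: A=1 B=0 C=-8 D=-2 ZF=0 PC=6
Step 12: PC=6 exec 'JNZ 2'. After: A=1 B=0 C=-8 D=-2 ZF=0 PC=2
Step 13: PC=2 exec 'SUB C, 4'. After: A=1 B=0 C=-12 D=-2 ZF=0 PC=3
Step 14: PC=3 exec 'SUB B, B'. After: A=1 B=0 C=-12 D=-2 ZF=1 PC=4
Step 15: PC=4 exec 'SUB D, 1'. After: A=1 B=0 C=-12 D=-3 ZF=0 PC=5
Step 16: PC=5 exec 'SUB A, 1'. After: A=0 B=0 C=-12 D=-3 ZF=1 PC=6
Step 17: PC=6 exec 'JNZ 2'. After: A=0 B=0 C=-12 D=-3 ZF=1 PC=7
Step 18: PC=7 exec 'MOV B, 1'. After: A=0 B=1 C=-12 D=-3 ZF=1 PC=8
Step 19: PC=8 exec 'ADD A, 4'. After: A=4 B=1 C=-12 D=-3 ZF=0 PC=9
Step 20: PC=9 exec 'MOV D, 2'. After: A=4 B=1 C=-12 D=2 ZF=0 PC=10
Step 21: PC=10 exec 'MOV C, 6'. After: A=4 B=1 C=6 D=2 ZF=0 PC=11
Step 22: PC=11 exec 'HALT'. After: A=4 B=1 C=6 D=2 ZF=0 PC=11 HALTED

Answer: 4 1 6 2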